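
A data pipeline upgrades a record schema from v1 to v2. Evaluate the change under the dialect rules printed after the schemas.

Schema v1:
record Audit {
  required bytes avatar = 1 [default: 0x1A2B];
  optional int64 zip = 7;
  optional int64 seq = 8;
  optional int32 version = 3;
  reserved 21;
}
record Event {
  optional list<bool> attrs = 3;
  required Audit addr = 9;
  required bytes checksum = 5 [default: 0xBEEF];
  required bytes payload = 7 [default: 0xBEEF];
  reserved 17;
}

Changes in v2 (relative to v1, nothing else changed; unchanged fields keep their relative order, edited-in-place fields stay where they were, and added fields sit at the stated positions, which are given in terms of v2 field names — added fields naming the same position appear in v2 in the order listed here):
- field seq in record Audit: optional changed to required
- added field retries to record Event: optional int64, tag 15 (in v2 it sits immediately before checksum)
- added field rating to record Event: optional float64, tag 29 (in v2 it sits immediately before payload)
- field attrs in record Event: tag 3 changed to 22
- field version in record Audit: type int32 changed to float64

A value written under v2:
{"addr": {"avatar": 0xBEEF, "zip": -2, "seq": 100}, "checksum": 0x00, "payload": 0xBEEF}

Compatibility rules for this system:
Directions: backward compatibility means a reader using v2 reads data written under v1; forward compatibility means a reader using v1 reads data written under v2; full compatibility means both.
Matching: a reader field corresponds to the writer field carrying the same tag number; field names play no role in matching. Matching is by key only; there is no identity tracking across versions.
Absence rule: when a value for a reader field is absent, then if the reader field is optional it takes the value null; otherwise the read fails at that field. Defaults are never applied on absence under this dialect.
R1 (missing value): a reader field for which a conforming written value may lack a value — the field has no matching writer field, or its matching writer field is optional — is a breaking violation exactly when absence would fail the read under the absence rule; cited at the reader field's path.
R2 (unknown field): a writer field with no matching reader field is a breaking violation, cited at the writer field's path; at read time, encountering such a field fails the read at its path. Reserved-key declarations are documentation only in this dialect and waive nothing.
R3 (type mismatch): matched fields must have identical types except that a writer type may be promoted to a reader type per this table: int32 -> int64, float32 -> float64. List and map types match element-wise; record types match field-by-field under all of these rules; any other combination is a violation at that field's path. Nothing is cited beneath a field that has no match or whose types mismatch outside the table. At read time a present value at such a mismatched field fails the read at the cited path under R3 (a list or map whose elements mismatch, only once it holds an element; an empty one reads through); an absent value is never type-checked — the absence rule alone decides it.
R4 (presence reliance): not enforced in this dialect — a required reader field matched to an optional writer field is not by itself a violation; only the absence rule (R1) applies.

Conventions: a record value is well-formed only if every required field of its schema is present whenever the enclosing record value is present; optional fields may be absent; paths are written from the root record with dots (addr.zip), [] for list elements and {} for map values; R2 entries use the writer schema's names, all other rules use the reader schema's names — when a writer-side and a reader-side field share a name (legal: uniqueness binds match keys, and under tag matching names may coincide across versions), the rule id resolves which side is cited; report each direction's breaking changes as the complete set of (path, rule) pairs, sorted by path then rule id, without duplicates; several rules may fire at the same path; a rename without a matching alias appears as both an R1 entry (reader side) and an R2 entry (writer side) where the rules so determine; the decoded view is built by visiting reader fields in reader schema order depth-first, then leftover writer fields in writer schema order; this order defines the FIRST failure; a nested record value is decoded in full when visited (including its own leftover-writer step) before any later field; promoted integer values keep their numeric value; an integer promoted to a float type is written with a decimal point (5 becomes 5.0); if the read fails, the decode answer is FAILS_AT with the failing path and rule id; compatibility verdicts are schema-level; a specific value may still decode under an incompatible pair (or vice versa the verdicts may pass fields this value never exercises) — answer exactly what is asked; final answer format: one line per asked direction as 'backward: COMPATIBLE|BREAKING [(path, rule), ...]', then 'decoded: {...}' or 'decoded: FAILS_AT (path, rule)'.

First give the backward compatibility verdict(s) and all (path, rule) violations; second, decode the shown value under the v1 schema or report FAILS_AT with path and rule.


arrows below run writer -> reader for Event
checking backward for Event: reader v2 against writer v1:
  no writer field matches reader attrs
  addr <- addr (Audit -> Audit, writer required)
  no writer field matches reader retries
  checksum <- checksum (bytes -> bytes, writer required)
  no writer field matches reader rating
  payload <- payload (bytes -> bytes, writer required)
  writer attrs: unknown to reader
  addr.avatar <- addr.avatar (bytes -> bytes, writer required)
  addr.zip <- addr.zip (int64 -> int64, writer optional)
  addr.seq <- addr.seq (int64 -> int64, writer optional)
  addr.version <- addr.version (int32 -> float64, writer optional)
  R1 fires at addr.seq
  R3 fires at addr.version
  R2 fires at attrs
  => backward: BREAKING (3)
migrating the Event value to v1:
  attrs := null (absent, optional -> null)
  addr.avatar := 0xBEEF
  addr.zip := -2
  addr.seq := 100
  addr.version := null (absent, optional -> null)
  checksum := 0x00
  payload := 0xBEEF
  => decoded: {"attrs": null, "addr": {"avatar": 0xBEEF, "zip": -2, "seq": 100, "version": null}, "checksum": 0x00, "payload": 0xBEEF}
checking off the Event differences that do not matter here:
  added field retries to record Event: optional int64, tag 15 (in v2 it sits immediately before checksum) -> matters only for Event's forward compatibility — outside the asked direction
  added field rating to record Event: optional float64, tag 29 (in v2 it sits immediately before payload) -> matters only for Event's forward compatibility — outside the asked direction

backward: BREAKING [(addr.seq, R1), (addr.version, R3), (attrs, R2)]; decoded: {"attrs": null, "addr": {"avatar": 0xBEEF, "zip": -2, "seq": 100, "version": null}, "checksum": 0x00, "payload": 0xBEEF}


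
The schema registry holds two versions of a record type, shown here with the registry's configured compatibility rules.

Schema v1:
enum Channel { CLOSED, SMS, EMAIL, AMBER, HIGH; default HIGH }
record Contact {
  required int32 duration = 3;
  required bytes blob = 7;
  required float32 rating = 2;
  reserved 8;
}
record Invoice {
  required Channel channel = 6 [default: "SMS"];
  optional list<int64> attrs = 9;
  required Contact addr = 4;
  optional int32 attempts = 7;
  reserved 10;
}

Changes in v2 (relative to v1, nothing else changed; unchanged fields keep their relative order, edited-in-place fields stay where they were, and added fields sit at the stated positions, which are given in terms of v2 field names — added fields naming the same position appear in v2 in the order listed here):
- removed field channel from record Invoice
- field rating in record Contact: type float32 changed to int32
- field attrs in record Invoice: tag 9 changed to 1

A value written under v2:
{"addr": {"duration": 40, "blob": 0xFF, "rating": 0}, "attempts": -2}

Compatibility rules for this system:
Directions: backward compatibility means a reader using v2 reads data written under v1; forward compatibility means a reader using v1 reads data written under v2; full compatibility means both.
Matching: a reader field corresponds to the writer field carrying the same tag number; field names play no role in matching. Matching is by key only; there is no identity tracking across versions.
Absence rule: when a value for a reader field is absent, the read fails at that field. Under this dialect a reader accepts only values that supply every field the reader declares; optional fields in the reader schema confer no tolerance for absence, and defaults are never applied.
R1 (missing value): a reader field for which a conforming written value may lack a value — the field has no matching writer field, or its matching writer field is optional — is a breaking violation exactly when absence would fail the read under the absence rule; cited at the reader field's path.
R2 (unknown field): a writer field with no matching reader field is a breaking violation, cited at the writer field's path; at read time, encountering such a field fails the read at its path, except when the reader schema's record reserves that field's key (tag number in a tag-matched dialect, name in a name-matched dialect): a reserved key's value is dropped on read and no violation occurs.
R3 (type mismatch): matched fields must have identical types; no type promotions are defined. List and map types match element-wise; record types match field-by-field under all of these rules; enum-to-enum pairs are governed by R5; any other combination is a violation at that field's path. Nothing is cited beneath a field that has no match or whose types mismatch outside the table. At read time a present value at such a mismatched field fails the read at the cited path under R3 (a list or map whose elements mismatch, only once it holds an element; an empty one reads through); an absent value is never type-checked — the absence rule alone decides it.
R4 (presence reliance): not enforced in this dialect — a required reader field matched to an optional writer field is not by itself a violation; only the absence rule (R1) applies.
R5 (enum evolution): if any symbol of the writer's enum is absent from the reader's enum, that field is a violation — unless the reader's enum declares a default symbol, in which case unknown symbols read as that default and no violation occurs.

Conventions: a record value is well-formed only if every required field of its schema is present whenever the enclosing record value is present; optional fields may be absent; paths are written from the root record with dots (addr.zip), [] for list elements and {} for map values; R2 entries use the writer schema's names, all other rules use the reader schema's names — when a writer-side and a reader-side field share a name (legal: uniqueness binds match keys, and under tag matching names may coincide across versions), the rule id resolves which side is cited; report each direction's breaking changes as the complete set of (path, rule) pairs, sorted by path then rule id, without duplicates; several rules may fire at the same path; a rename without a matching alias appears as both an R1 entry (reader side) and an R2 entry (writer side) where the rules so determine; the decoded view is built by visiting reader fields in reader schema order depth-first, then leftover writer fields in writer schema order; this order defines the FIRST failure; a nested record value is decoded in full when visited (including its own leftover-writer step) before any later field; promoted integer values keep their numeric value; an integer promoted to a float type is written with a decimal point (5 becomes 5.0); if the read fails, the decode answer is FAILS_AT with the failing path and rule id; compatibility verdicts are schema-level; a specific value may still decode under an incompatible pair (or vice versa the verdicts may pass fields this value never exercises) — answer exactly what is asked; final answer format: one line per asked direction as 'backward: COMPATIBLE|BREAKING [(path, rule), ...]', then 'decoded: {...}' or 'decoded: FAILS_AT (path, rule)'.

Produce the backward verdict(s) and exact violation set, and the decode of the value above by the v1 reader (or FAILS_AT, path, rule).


the writer's type comes first in each Invoice pair
checking backward for Invoice: reader v2 against writer v1:
  attrs: no writer-side match
  Contact -> Contact, writer required: addr aligns to addr
  int32 -> int32, writer optional: attempts aligns to attempts
  channel (writer side), unknown to reader
  attrs (writer side), unknown to reader
  int32 -> int32, writer required: addr.duration aligns to addr.duration
  bytes -> bytes, writer required: addr.blob aligns to addr.blob
  float32 -> int32, writer required: addr.rating aligns to addr.rating
  R3 fires at addr.rating
  R1 fires at attempts
  R1 fires at attrs
  R2 fires at attrs
  R2 fires at channel
  => 5 violation(s): backward is BREAKING for Invoice
decoding the Invoice value with the v1 reader:
  read fails at channel under R1 (no fill)
  => FAILS_AT (channel, R1)

backward: BREAKING [(addr.rating, R3), (attempts, R1), (attrs, R1), (attrs, R2), (channel, R2)]; decoded: FAILS_AT (channel, R1)


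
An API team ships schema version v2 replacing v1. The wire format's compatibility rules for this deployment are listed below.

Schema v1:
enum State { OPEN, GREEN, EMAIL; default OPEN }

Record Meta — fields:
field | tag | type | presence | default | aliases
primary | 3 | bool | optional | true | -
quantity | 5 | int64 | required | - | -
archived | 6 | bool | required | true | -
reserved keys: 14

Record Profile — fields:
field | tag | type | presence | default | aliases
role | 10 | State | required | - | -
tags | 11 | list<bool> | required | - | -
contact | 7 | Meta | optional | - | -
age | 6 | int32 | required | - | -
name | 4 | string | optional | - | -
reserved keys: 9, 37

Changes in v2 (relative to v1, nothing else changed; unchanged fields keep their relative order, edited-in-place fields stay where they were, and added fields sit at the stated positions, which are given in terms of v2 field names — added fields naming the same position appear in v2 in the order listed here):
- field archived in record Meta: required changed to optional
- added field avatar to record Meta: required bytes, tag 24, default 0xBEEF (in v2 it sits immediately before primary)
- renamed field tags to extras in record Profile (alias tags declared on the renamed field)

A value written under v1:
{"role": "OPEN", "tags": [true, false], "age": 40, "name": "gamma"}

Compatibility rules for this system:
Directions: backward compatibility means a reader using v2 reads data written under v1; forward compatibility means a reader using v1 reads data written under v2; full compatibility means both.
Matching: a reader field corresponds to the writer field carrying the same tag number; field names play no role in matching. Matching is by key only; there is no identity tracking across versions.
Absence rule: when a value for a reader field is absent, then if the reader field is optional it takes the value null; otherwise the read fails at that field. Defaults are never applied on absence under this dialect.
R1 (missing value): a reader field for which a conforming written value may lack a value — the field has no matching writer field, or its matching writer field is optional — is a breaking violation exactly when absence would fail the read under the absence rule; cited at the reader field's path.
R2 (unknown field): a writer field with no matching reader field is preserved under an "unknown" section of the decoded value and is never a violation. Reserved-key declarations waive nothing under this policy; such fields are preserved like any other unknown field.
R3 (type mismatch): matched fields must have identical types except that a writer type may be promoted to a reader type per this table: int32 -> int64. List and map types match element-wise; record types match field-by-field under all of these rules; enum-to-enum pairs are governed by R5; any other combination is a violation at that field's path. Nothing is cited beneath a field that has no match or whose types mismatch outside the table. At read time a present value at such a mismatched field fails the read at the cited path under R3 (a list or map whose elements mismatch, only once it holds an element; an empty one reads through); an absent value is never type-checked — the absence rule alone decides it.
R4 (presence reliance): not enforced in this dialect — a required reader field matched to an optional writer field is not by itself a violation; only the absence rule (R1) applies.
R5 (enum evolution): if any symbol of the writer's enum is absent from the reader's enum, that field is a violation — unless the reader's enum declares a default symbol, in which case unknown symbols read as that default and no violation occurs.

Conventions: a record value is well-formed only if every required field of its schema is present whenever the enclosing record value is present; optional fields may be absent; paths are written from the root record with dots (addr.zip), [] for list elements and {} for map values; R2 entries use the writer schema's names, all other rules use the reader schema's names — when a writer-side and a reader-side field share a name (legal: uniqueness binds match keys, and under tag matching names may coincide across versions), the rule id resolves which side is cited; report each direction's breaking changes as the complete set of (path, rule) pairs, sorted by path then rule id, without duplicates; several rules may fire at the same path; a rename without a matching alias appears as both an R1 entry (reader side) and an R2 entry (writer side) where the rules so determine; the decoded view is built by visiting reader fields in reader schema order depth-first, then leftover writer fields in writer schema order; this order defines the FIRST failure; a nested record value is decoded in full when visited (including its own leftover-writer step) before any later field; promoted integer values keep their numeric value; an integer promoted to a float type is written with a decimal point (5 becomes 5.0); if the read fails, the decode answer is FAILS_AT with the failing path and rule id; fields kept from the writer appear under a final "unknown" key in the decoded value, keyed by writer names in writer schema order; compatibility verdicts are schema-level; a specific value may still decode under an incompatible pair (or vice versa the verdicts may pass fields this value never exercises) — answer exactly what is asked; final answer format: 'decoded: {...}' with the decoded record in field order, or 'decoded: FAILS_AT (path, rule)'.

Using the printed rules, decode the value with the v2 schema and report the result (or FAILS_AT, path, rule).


decoded: {"role": "OPEN", "extras": [true, false], "contact": null, "age": 40, "name": "gamma"}

in Profile below, arrows point writer -> reader
decoding the Profile value with the v2 reader:
  role := "OPEN"
  extras := [true, false] (from writer tags)
  contact := null (absent, optional -> null)
  age := 40
  name := "gamma"
  => decoded: {"role": "OPEN", "extras": [true, false], "contact": null, "age": 40, "name": "gamma"}
diffs on Profile not affecting the asked answer:
  field archived in record Meta: required changed to optional -> matters for Profile compatibility verdicts, not for this value's decode
  added field avatar to record Meta: required bytes, tag 24, default 0xBEEF (in v2 it sits immediately before primary) -> matters for Profile compatibility verdicts, not for this value's decode


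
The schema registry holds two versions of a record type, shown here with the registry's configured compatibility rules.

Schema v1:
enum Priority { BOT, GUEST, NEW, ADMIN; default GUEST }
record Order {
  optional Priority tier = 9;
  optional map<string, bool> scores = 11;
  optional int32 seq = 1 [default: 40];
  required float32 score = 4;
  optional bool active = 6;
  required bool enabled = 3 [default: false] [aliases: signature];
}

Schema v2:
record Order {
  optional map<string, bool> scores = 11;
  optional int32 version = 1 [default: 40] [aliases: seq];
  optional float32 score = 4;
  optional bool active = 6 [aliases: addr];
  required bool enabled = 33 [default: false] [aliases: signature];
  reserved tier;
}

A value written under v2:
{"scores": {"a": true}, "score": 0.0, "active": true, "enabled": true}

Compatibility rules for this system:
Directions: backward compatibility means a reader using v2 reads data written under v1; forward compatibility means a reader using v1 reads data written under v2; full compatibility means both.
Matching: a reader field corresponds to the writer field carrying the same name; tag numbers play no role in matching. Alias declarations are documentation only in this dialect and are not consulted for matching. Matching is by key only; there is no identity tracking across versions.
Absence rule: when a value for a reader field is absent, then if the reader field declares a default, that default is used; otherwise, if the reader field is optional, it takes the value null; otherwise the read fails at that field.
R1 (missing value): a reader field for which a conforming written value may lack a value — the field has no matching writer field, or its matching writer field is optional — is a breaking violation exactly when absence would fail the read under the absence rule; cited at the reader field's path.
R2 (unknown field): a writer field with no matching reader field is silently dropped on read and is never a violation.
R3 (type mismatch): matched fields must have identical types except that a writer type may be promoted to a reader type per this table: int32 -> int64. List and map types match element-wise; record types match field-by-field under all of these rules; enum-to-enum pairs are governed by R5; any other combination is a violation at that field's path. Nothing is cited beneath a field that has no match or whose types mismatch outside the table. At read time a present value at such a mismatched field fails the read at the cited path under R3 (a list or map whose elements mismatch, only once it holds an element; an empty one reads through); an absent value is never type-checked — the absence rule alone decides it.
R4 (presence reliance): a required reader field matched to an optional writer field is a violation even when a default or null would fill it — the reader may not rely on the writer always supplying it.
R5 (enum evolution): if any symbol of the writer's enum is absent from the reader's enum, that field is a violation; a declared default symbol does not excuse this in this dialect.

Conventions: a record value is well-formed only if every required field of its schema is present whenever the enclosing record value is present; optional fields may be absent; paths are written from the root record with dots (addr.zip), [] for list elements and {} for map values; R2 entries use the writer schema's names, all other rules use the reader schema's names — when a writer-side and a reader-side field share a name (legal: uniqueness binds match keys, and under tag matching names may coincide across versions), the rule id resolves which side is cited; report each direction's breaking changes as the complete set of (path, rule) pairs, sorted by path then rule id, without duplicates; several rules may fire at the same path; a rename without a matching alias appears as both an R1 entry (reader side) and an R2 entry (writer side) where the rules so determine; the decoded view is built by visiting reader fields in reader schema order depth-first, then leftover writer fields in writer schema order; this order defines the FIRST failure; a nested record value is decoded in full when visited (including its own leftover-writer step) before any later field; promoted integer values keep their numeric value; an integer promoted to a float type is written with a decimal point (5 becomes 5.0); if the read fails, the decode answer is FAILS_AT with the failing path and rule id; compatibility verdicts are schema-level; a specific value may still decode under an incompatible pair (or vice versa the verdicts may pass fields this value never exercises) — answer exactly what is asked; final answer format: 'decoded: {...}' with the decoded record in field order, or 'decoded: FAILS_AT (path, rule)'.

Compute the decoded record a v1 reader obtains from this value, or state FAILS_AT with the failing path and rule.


the writer's type comes first in each Order pair
migrating the Order value to v1:
  tier := null (not supplied -> null)
  scores := {"a": true}
  seq := 40 (no value, default fills)
  score := 0.0
  active := true
  enabled := true
  => decoded: {"tier": null, "scores": {"a": true}, "seq": 40, "score": 0.0, "active": true, "enabled": true}
remaining Order differences; none change what is asked:
  removed field tier from record Order (its key "tier" joins the reserved list) -> triggers nothing under the printed rules; the Order answer is the same either way
  field score in record Order: required changed to optional -> affects the rule determinations only; this particular Order value decodes identically
  renamed field seq to version in record Order (alias seq declared on the renamed field) -> triggers nothing under the printed rules; the Order answer is the same either way
  field enabled in record Order: tag 3 changed to 33 -> triggers nothing under the printed rules; the Order answer is the same either way

decoded: {"tier": null, "scores": {"a": true}, "seq": 40, "score": 0.0, "active": true, "enabled": true}


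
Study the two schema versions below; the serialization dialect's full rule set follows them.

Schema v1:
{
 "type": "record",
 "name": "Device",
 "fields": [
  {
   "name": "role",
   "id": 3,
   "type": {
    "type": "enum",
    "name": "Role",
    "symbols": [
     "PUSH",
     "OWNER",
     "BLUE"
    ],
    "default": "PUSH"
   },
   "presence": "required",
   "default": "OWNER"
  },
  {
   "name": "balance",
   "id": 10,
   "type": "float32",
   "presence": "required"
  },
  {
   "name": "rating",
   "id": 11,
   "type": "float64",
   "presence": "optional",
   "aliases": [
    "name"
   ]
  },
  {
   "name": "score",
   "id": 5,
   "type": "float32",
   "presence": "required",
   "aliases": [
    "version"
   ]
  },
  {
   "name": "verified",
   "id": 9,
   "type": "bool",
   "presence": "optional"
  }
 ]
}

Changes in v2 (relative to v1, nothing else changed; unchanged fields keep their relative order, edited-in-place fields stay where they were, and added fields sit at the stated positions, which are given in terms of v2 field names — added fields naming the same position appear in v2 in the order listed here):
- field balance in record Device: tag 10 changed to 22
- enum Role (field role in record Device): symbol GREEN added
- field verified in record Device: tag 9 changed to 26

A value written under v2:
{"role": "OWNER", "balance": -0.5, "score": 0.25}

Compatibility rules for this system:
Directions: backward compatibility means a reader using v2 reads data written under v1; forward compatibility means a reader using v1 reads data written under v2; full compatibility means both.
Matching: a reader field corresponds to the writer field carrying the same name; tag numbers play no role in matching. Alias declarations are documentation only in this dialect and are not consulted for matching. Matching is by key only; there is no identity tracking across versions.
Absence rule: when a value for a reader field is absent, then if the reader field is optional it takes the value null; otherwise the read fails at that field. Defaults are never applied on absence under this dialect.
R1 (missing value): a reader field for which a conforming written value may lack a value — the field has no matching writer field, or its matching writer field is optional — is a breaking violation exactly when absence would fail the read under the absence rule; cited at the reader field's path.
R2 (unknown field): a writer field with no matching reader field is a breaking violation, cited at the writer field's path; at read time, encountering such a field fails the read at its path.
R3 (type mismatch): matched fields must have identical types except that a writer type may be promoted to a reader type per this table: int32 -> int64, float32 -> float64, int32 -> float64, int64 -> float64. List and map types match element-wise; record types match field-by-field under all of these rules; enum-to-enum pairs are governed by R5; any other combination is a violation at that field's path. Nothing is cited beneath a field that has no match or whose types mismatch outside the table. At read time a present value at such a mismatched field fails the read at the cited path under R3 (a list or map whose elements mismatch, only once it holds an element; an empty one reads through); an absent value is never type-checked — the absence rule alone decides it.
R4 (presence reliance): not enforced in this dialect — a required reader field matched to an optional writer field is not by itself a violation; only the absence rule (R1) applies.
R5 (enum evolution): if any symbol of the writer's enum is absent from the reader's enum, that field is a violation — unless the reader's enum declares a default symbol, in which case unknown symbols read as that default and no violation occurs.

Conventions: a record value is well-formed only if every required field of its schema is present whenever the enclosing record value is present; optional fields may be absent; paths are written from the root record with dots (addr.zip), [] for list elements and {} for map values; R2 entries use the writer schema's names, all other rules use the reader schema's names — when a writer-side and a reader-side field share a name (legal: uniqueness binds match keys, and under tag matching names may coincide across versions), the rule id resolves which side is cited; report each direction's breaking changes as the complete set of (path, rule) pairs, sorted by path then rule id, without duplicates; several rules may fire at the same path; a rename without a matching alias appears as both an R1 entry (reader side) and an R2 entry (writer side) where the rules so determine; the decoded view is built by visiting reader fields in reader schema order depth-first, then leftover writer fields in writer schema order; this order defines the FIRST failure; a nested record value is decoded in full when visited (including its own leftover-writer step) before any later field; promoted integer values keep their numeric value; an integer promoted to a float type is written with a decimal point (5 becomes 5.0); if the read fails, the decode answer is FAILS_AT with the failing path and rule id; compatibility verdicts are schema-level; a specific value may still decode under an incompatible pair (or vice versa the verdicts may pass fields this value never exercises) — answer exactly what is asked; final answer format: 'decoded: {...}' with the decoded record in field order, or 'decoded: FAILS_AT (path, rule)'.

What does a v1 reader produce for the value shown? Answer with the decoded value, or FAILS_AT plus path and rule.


the writer's type comes first in each Device pair
migrating the Device value to v1:
  role := "OWNER"
  balance := -0.5
  rating := null (not supplied -> null)
  score := 0.25
  verified := null (not supplied -> null)
  => decoded: {"role": "OWNER", "balance": -0.5, "rating": null, "score": 0.25, "verified": null}
the rest of the Device diff is inert for this question:
  field balance in record Device: tag 10 changed to 22 -> inert under this dialect — no rule fires on Device and the result does not move
  enum Role (field role in record Device): symbol GREEN added -> inert under this dialect — no rule fires on Device and the result does not move
  field verified in record Device: tag 9 changed to 26 -> inert under this dialect — no rule fires on Device and the result does not move

decoded: {"role": "OWNER", "balance": -0.5, "rating": null, "score": 0.25, "verified": null}


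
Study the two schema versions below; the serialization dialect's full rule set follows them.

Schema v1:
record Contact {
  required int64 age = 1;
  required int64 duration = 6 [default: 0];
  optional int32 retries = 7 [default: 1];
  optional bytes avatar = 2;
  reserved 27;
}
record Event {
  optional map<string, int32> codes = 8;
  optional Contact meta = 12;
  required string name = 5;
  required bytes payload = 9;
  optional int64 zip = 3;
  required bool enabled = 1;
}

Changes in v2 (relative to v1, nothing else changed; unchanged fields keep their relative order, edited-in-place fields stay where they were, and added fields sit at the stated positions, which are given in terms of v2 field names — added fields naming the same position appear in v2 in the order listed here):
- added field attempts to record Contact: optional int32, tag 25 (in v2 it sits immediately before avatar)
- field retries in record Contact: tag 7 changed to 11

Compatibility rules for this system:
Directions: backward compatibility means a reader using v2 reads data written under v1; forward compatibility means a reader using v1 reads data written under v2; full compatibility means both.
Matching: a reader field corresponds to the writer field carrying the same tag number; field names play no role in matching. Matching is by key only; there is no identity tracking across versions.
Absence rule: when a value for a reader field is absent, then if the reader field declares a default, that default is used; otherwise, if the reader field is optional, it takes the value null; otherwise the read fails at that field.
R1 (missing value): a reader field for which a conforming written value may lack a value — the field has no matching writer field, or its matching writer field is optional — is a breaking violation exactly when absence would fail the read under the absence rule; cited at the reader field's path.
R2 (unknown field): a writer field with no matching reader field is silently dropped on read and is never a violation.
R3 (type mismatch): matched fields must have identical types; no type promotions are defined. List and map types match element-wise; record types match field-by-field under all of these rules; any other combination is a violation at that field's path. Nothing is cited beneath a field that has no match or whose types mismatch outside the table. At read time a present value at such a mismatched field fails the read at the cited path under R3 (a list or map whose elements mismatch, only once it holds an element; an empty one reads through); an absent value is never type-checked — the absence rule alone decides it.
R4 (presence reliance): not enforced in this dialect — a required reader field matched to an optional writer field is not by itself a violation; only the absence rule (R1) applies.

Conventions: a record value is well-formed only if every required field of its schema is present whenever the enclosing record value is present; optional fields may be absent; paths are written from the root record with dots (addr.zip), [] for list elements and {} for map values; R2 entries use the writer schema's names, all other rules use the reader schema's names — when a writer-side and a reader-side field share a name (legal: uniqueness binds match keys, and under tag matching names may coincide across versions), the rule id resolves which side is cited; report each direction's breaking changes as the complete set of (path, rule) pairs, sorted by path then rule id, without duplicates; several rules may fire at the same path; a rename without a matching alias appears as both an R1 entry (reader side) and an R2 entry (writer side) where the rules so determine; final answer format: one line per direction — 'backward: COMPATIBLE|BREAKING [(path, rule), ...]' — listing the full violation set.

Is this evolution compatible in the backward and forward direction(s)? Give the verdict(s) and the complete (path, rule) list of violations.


backward: COMPATIBLE []; forward: COMPATIBLE []

arrows below run writer -> reader for Event
backward analysis of Event with v2 as reader and v1 as writer:
  codes: map<string, int32> -> map<string, int32>, writer optional; from codes
  meta: Contact -> Contact, writer optional; from meta
  name: string -> string, writer required; from name
  payload: bytes -> bytes, writer required; from payload
  zip: int64 -> int64, writer optional; from zip
  enabled: bool -> bool, writer required; from enabled
  meta.age: int64 -> int64, writer required; from meta.age
  meta.duration: int64 -> int64, writer required; from meta.duration
  meta.retries: no writer match
  meta.attempts: no writer match
  meta.avatar: bytes -> bytes, writer optional; from meta.avatar
  meta.retries (writer side), unknown to reader
  => no violations; backward on Event: COMPATIBLE
forward analysis of Event with v1 as reader and v2 as writer:
  codes: map<string, int32> -> map<string, int32>, writer optional; from codes
  meta: Contact -> Contact, writer optional; from meta
  name: string -> string, writer required; from name
  payload: bytes -> bytes, writer required; from payload
  zip: int64 -> int64, writer optional; from zip
  enabled: bool -> bool, writer required; from enabled
  meta.age: int64 -> int64, writer required; from meta.age
  meta.duration: int64 -> int64, writer required; from meta.duration
  meta.retries: no writer match
  meta.avatar: bytes -> bytes, writer optional; from meta.avatar
  meta.retries (writer side), unknown to reader
  meta.attempts (writer side), unknown to reader
  => no violations; forward on Event: COMPATIBLE


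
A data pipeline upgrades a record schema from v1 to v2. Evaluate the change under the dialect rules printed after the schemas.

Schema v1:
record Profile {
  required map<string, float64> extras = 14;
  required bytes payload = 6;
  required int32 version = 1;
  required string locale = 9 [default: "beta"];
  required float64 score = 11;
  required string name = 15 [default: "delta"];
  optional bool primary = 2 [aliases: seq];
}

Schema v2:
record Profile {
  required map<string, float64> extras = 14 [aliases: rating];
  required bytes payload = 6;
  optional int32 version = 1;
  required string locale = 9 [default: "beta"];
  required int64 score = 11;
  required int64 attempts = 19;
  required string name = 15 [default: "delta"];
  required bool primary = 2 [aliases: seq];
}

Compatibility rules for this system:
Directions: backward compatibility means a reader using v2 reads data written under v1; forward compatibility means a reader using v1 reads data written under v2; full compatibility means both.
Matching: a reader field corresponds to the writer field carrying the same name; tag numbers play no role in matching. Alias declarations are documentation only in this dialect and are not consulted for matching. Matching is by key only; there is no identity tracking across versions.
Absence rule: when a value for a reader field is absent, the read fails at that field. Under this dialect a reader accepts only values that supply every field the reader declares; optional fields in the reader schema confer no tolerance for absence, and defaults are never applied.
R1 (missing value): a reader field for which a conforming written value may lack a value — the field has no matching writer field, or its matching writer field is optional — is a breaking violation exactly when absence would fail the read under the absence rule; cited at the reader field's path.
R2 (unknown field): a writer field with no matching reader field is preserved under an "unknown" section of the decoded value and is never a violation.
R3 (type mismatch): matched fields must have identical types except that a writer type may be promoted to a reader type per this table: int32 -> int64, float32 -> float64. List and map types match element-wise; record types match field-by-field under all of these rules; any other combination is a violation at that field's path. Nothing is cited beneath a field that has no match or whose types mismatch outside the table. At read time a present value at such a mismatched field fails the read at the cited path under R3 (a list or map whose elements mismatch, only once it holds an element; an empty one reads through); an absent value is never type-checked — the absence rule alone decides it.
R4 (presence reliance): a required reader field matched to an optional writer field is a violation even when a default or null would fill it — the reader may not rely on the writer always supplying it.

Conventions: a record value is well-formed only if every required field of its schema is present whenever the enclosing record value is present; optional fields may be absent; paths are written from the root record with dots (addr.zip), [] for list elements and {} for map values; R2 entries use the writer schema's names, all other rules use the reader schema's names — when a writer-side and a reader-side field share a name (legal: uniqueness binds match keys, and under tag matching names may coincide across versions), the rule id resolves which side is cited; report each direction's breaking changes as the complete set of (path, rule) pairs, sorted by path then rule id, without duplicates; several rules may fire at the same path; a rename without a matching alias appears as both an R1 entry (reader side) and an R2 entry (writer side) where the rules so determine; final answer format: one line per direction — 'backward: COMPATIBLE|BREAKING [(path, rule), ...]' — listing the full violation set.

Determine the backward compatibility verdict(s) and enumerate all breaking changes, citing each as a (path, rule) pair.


backward: BREAKING [(attempts, R1), (primary, R1), (primary, R4), (score, R3)]

the writer's type comes first in each Profile pair
backward pass over Profile, reader schema v2, writer schema v1:
  extras <- extras (map<string, float64> -> map<string, float64>, writer required)
  payload <- payload (bytes -> bytes, writer required)
  version <- version (int32 -> int32, writer required)
  locale <- locale (string -> string, writer required)
  score <- score (float64 -> int64, writer required)
  attempts: no writer match
  name <- name (string -> string, writer required)
  primary <- primary (bool -> bool, writer optional)
  rule R1 violated at attempts
  rule R1 violated at primary
  rule R4 violated at primary
  rule R3 violated at score
  => backward verdict for Profile: BREAKING, 4 violation(s)
diffs on Profile not affecting the asked answer:
  field version in record Profile: required changed to optional -> affects forward compatibility only, which is not asked
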